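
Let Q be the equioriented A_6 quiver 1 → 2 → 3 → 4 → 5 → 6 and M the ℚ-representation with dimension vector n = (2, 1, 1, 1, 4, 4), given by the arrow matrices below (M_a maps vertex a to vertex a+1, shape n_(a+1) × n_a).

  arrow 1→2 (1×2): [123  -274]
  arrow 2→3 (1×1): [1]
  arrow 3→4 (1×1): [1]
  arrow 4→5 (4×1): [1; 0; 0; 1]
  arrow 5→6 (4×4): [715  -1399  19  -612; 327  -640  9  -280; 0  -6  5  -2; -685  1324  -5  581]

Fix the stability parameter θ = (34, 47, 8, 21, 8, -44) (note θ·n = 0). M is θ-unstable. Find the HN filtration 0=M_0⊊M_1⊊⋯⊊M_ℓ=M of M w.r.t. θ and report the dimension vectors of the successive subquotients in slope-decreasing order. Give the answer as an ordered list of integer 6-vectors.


Barcode: M ≅ I[1,1], I[1,6], I[5,6]^3. HN layers by μ_θ (3 steps, strictly decreasing):
  μ^(1)=34; μ^(2)=37/3; μ^(3)=-18

((1, 0, 0, 0, 0, 0); (1, 1, 1, 1, 1, 1); (0, 0, 0, 0, 3, 3))


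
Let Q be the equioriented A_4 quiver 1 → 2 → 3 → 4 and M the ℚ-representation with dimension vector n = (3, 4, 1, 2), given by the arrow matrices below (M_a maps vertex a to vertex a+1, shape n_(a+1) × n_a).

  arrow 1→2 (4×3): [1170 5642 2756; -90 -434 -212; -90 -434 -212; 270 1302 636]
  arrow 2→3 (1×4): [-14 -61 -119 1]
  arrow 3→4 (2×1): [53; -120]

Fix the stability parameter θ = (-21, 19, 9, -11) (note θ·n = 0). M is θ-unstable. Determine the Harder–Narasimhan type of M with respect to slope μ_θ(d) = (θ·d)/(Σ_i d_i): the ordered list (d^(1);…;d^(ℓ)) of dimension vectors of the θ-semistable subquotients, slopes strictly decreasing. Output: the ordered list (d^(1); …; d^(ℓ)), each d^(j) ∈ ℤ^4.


Barcode: M ≅ I[1,1]^2, I[1,4], I[2,2]^3, I[4,4]. HN layers by μ_θ (4 steps, strictly decreasing):
  μ^(1)=19; μ^(2)=17/3; μ^(3)=-11; μ^(4)=-21

((0, 3, 0, 0); (0, 1, 1, 1); (0, 0, 0, 1); (3, 0, 0, 0))


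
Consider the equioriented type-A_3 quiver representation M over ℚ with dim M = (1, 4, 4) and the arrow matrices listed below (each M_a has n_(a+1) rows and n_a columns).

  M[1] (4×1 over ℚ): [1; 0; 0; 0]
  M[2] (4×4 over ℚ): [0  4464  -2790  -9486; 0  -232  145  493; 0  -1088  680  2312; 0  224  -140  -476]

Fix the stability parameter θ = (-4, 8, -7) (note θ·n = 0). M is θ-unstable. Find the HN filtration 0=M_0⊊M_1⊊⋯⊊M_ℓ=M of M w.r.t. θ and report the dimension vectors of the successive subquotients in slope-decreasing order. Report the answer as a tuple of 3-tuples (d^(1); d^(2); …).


Interval decomposition of M: I[1,2], I[2,2]^2, I[2,3], I[3,3]^3.
HN type (ℓ=4): μ^(1)=8; μ^(2)=1/2; μ^(3)=-4; μ^(4)=-7

((0, 3, 0); (0, 1, 1); (1, 0, 0); (0, 0, 3))


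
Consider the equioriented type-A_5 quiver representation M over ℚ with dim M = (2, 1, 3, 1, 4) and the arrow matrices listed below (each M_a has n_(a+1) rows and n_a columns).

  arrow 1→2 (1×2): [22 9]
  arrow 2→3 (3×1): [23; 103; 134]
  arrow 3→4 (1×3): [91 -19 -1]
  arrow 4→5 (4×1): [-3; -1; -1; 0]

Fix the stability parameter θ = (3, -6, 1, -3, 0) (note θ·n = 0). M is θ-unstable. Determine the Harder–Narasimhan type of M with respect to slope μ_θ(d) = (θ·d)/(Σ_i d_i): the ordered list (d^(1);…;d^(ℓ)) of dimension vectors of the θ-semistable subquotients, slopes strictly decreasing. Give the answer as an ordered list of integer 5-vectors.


Interval decomposition of M: I[1,1], I[1,5], I[3,3]^2, I[5,5]^3.
HN type (ℓ=5): μ^(1)=3; μ^(2)=1; μ^(3)=0; μ^(4)=-1; μ^(5)=-3/2

((1, 0, 0, 0, 0); (0, 0, 2, 0, 0); (0, 0, 0, 0, 4); (0, 0, 1, 1, 0); (1, 1, 0, 0, 0))


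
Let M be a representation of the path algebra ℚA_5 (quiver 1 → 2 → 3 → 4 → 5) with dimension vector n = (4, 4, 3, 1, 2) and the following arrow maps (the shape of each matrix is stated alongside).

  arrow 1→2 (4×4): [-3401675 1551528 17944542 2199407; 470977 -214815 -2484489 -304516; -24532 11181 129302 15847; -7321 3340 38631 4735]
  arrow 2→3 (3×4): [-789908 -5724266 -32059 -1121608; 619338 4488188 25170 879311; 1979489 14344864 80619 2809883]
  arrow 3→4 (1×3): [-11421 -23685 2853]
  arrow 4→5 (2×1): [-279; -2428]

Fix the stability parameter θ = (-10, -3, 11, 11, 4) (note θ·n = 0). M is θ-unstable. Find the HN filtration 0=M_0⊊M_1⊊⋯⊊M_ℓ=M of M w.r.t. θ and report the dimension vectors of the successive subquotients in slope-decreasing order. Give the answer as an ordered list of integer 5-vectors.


Barcode: M ≅ I[1,1], I[1,3]^2, I[1,5], I[2,2], I[5,5]. HN layers by μ_θ (5 steps, strictly decreasing):
  μ^(1)=11; μ^(2)=26/3; μ^(3)=4; μ^(4)=-3; μ^(5)=-10

((0, 0, 2, 0, 0); (0, 0, 1, 1, 1); (0, 0, 0, 0, 1); (0, 4, 0, 0, 0); (4, 0, 0, 0, 0))


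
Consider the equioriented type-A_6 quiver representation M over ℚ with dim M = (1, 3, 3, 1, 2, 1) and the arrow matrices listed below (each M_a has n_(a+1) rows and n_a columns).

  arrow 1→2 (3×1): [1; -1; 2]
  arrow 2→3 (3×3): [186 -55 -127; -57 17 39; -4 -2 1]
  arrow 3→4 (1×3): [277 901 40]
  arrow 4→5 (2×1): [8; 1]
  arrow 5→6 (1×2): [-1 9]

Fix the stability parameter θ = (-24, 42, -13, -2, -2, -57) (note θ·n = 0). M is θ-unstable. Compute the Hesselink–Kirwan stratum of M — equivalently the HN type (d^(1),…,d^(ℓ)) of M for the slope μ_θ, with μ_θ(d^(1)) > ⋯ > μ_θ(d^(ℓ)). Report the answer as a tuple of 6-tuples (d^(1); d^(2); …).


Interval decomposition of M: I[1,6], I[2,3]^2, I[5,5].
HN type (ℓ=4): μ^(1)=29/2; μ^(2)=-2; μ^(3)=-32/5; μ^(4)=-24

((0, 2, 2, 0, 0, 0); (0, 0, 0, 0, 1, 0); (0, 1, 1, 1, 1, 1); (1, 0, 0, 0, 0, 0))


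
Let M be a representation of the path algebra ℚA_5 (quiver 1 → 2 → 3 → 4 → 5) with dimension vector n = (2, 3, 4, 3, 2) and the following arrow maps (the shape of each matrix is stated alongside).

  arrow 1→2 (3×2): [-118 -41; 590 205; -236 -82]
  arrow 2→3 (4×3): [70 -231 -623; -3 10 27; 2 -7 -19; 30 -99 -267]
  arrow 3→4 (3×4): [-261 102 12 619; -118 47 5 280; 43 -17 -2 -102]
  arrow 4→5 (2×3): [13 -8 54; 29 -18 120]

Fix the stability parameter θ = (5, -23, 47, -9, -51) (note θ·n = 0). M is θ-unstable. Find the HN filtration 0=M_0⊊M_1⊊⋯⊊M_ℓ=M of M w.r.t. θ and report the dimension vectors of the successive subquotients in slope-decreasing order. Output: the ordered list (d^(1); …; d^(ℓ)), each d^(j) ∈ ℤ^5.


Interval decomposition of M: I[1,1], I[1,3], I[2,2], I[2,4], I[3,5]^2.
HN type (ℓ=6): μ^(1)=47; μ^(2)=19; μ^(3)=5; μ^(4)=-13/3; μ^(5)=-9; μ^(6)=-23

((0, 0, 1, 0, 0); (0, 0, 1, 1, 0); (1, 0, 0, 0, 0); (0, 0, 2, 2, 2); (1, 1, 0, 0, 0); (0, 2, 0, 0, 0))


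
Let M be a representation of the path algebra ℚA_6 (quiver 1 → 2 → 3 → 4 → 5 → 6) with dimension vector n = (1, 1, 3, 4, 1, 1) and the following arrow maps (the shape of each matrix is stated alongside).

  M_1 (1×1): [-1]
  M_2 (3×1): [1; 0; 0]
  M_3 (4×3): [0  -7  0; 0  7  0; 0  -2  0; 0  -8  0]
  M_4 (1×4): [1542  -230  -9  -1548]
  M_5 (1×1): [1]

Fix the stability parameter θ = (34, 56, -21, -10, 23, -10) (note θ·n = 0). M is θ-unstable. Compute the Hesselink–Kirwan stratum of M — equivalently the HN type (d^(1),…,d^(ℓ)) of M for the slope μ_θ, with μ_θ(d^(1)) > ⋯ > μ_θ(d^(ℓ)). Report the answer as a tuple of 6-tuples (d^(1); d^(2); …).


Via rank(M_{q-1}∘⋯∘M_p): M ≅ I[1,3], I[3,3], I[3,6], I[4,4]^3.
μ_θ-semistable layers: μ^(1)=23; μ^(2)=13/2; μ^(3)=-10; μ^(4)=-21

((1, 1, 1, 0, 0, 0); (0, 0, 0, 0, 1, 1); (0, 0, 0, 4, 0, 0); (0, 0, 2, 0, 0, 0))


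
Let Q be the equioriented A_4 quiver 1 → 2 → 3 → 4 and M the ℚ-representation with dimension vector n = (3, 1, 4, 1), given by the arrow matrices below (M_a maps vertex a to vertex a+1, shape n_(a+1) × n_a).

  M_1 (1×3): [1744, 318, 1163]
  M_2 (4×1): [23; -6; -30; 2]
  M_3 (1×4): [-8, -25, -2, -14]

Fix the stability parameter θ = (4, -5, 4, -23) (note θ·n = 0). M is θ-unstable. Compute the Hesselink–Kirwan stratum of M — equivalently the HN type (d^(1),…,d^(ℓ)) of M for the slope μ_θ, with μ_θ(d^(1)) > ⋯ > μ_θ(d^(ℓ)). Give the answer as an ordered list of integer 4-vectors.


Via rank(M_{q-1}∘⋯∘M_p): M ≅ I[1,1]^2, I[1,4], I[3,3]^3.
μ_θ-semistable layers: μ^(1)=4; μ^(2)=-5

((2, 0, 3, 0); (1, 1, 1, 1))


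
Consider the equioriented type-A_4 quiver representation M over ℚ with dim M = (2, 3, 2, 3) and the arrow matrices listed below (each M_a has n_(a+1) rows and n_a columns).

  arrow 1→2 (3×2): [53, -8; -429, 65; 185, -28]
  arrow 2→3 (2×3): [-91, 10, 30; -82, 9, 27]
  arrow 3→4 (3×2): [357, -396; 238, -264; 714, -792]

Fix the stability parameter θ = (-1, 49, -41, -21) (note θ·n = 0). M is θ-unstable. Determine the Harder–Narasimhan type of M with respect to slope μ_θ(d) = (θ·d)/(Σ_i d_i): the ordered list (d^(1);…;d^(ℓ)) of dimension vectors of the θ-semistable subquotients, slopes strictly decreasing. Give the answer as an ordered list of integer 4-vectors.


Interval decomposition of M: I[1,3], I[1,4], I[2,2], I[4,4]^2.
HN type (ℓ=5): μ^(1)=49; μ^(2)=4; μ^(3)=-1; μ^(4)=-7/2; μ^(5)=-21

((0, 1, 0, 0); (0, 1, 1, 0); (1, 0, 0, 0); (1, 1, 1, 1); (0, 0, 0, 2))


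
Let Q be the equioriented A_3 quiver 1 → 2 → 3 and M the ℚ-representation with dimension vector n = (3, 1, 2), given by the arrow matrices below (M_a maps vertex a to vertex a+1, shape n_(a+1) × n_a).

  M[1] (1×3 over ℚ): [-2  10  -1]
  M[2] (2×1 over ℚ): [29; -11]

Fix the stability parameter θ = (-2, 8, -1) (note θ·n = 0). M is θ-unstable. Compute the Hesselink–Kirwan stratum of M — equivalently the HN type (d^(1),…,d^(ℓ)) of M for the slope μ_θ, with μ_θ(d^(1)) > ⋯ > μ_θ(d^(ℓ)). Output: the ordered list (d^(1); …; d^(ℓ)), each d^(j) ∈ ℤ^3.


Via rank(M_{q-1}∘⋯∘M_p): M ≅ I[1,1]^2, I[1,3], I[3,3].
μ_θ-semistable layers: μ^(1)=7/2; μ^(2)=-1; μ^(3)=-2

((0, 1, 1); (0, 0, 1); (3, 0, 0))


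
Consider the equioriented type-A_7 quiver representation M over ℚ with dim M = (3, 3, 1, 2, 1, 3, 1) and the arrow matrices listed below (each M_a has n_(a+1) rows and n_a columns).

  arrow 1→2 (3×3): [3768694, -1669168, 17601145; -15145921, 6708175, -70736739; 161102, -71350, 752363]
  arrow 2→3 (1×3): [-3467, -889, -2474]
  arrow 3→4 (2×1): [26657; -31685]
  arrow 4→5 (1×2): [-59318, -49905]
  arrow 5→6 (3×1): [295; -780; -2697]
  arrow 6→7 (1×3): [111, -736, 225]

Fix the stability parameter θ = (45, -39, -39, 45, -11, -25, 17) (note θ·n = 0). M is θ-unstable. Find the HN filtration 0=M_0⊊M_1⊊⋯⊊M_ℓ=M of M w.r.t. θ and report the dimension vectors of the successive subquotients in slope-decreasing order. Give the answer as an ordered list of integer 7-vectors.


Barcode: M ≅ I[1,2]^2, I[1,6], I[4,4], I[6,6], I[6,7]. HN layers by μ_θ (5 steps, strictly decreasing):
  μ^(1)=45; μ^(2)=17; μ^(3)=3; μ^(4)=-11; μ^(5)=-25

((0, 0, 0, 1, 0, 0, 0); (0, 0, 0, 0, 0, 0, 1); (2, 2, 0, 1, 1, 1, 0); (1, 1, 1, 0, 0, 0, 0); (0, 0, 0, 0, 0, 2, 0))


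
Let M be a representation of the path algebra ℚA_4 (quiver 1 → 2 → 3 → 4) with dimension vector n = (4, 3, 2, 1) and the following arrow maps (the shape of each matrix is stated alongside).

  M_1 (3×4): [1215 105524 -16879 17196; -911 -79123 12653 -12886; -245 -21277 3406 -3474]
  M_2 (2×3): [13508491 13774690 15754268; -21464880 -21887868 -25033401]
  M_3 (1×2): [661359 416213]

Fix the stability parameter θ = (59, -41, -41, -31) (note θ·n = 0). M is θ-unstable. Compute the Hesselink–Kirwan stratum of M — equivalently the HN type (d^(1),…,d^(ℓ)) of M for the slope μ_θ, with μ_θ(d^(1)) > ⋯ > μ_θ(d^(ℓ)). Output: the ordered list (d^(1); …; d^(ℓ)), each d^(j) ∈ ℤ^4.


Via rank(M_{q-1}∘⋯∘M_p): M ≅ I[1,1], I[1,2], I[1,3], I[1,4].
μ_θ-semistable layers: μ^(1)=59; μ^(2)=9; μ^(3)=-23/3; μ^(4)=-27/2

((1, 0, 0, 0); (1, 1, 0, 0); (1, 1, 1, 0); (1, 1, 1, 1))


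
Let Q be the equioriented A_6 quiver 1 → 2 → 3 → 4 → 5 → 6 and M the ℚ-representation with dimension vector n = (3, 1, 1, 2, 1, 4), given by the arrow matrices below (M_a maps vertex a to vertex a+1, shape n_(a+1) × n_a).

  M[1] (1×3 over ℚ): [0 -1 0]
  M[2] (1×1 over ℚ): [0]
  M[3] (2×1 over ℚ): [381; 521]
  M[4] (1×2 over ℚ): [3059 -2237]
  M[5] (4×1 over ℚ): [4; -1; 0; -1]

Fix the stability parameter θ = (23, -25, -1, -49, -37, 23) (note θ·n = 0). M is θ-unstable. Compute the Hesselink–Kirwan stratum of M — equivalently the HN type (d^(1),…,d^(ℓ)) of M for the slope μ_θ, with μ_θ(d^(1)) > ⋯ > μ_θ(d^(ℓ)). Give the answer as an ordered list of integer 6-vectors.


Barcode: M ≅ I[1,1]^2, I[1,2], I[3,6], I[4,4], I[6,6]^3. HN layers by μ_θ (4 steps, strictly decreasing):
  μ^(1)=23; μ^(2)=-1; μ^(3)=-29; μ^(4)=-49

((2, 0, 0, 0, 0, 4); (1, 1, 0, 0, 0, 0); (0, 0, 1, 1, 1, 0); (0, 0, 0, 1, 0, 0))


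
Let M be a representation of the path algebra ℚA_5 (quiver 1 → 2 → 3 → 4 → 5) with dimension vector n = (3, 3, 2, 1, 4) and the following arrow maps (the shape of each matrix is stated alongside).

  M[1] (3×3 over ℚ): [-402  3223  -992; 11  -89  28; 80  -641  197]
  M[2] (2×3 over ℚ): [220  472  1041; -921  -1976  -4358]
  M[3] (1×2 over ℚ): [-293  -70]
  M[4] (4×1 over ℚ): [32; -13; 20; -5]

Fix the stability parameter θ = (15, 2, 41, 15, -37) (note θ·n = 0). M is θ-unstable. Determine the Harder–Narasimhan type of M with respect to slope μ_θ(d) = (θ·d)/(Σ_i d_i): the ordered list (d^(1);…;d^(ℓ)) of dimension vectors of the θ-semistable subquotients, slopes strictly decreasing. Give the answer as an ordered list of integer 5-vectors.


Interval decomposition of M: I[1,2], I[1,3], I[1,5], I[5,5]^3.
HN type (ℓ=4): μ^(1)=41; μ^(2)=17/2; μ^(3)=36/5; μ^(4)=-37

((0, 0, 1, 0, 0); (2, 2, 0, 0, 0); (1, 1, 1, 1, 1); (0, 0, 0, 0, 3))


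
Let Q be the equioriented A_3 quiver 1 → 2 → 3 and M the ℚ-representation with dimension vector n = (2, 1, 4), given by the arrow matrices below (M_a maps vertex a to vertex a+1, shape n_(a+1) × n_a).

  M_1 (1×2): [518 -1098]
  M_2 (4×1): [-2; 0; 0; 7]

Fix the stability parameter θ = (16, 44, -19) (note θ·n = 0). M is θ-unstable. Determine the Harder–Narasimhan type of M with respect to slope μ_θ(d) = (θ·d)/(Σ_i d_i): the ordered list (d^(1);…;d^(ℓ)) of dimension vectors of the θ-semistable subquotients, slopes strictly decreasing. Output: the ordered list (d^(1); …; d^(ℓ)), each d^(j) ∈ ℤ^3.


Via rank(M_{q-1}∘⋯∘M_p): M ≅ I[1,1], I[1,3], I[3,3]^3.
μ_θ-semistable layers: μ^(1)=16; μ^(2)=41/3; μ^(3)=-19

((1, 0, 0); (1, 1, 1); (0, 0, 3))


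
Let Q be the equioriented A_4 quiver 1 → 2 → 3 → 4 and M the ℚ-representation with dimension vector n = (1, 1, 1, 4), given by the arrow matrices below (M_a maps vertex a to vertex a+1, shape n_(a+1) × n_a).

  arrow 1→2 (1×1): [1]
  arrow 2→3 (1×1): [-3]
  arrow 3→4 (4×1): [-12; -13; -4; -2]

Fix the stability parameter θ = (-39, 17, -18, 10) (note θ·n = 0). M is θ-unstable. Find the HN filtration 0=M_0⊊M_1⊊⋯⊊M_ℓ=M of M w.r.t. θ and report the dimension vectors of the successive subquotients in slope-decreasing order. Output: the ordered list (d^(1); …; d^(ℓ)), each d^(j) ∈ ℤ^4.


Interval decomposition of M: I[1,4], I[4,4]^3.
HN type (ℓ=3): μ^(1)=10; μ^(2)=-1/2; μ^(3)=-39

((0, 0, 0, 4); (0, 1, 1, 0); (1, 0, 0, 0))


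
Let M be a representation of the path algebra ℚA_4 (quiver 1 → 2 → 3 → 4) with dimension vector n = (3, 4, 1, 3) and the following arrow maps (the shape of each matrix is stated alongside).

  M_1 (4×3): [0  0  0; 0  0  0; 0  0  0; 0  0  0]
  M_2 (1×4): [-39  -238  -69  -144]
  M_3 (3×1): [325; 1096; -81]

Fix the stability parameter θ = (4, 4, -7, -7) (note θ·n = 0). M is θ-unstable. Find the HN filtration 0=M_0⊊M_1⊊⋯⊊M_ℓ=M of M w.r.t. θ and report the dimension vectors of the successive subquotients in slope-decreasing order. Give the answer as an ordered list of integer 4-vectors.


Via rank(M_{q-1}∘⋯∘M_p): M ≅ I[1,1]^3, I[2,2]^3, I[2,4], I[4,4]^2.
μ_θ-semistable layers: μ^(1)=4; μ^(2)=-10/3; μ^(3)=-7

((3, 3, 0, 0); (0, 1, 1, 1); (0, 0, 0, 2))


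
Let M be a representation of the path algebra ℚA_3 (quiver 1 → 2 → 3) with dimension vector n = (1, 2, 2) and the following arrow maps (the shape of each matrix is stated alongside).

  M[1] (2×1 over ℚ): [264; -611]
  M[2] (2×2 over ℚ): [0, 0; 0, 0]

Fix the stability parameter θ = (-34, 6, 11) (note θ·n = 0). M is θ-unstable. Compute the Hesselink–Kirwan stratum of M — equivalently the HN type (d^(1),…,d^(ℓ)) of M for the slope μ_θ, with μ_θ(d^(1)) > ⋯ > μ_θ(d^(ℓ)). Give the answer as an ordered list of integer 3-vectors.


Barcode: M ≅ I[1,2], I[2,2], I[3,3]^2. HN layers by μ_θ (3 steps, strictly decreasing):
  μ^(1)=11; μ^(2)=6; μ^(3)=-34

((0, 0, 2); (0, 2, 0); (1, 0, 0))


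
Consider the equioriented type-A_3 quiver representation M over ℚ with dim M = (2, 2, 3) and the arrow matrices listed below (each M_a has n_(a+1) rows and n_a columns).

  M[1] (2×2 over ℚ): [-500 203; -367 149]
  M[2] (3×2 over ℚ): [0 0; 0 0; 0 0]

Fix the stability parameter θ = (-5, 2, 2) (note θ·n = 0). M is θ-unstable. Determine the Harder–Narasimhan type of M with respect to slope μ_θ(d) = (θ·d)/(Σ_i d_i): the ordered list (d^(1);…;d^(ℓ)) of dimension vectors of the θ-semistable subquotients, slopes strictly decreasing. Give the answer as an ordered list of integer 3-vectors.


Interval decomposition of M: I[1,2]^2, I[3,3]^3.
HN type (ℓ=2): μ^(1)=2; μ^(2)=-5

((0, 2, 3); (2, 0, 0))


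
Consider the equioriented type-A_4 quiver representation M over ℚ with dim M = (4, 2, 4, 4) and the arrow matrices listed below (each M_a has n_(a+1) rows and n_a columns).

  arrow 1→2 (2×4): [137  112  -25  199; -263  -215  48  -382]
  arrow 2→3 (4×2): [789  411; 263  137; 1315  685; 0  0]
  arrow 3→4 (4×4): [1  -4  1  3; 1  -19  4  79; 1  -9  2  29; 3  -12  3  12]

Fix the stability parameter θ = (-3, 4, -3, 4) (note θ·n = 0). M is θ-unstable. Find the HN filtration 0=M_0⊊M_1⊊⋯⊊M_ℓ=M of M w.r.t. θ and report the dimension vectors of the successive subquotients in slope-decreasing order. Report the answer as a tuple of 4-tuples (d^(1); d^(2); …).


Barcode: M ≅ I[1,1]^2, I[1,2], I[1,4], I[3,3], I[3,4]^2, I[4,4]. HN layers by μ_θ (3 steps, strictly decreasing):
  μ^(1)=4; μ^(2)=1/2; μ^(3)=-3

((0, 1, 0, 4); (0, 1, 1, 0); (4, 0, 3, 0))


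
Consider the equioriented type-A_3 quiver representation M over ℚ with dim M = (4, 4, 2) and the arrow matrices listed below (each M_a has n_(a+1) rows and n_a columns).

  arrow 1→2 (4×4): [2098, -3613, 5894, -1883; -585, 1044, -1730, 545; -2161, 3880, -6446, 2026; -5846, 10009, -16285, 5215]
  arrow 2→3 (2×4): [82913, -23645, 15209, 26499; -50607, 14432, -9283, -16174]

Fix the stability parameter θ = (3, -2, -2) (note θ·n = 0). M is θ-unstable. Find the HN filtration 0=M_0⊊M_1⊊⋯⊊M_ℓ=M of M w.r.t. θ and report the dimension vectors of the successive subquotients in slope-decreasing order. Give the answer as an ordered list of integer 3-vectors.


Via rank(M_{q-1}∘⋯∘M_p): M ≅ I[1,2]^2, I[1,3]^2.
μ_θ-semistable layers: μ^(1)=1/2; μ^(2)=-1/3

((2, 2, 0); (2, 2, 2))


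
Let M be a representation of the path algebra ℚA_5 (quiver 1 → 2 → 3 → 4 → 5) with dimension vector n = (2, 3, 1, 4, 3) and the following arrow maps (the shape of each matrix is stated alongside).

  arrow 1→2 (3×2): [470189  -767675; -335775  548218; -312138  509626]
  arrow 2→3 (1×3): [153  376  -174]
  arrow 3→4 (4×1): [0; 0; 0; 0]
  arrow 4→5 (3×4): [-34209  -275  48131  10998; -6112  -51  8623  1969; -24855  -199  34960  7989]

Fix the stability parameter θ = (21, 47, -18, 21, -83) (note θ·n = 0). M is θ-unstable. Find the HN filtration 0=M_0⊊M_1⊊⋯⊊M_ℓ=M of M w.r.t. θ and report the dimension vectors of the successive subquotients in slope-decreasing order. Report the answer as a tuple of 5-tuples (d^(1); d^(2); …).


Interval decomposition of M: I[1,2], I[1,3], I[2,2], I[4,4], I[4,5]^3.
HN type (ℓ=4): μ^(1)=47; μ^(2)=21; μ^(3)=50/3; μ^(4)=-31

((0, 2, 0, 0, 0); (1, 0, 0, 1, 0); (1, 1, 1, 0, 0); (0, 0, 0, 3, 3))


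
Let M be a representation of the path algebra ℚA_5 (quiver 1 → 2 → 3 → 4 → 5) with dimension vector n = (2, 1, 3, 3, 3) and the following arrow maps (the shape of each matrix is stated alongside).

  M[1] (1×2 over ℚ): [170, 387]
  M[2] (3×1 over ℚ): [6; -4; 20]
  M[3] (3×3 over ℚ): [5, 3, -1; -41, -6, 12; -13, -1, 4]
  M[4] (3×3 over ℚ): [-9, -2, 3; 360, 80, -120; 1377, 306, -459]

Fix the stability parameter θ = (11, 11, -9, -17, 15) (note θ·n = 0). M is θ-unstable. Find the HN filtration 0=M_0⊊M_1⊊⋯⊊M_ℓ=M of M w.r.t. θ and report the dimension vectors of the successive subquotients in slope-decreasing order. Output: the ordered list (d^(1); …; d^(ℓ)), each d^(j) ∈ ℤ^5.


Barcode: M ≅ I[1,1], I[1,4], I[3,4], I[3,5], I[5,5]^2. HN layers by μ_θ (4 steps, strictly decreasing):
  μ^(1)=15; μ^(2)=11; μ^(3)=-1; μ^(4)=-13

((0, 0, 0, 0, 3); (1, 0, 0, 0, 0); (1, 1, 1, 1, 0); (0, 0, 2, 2, 0))


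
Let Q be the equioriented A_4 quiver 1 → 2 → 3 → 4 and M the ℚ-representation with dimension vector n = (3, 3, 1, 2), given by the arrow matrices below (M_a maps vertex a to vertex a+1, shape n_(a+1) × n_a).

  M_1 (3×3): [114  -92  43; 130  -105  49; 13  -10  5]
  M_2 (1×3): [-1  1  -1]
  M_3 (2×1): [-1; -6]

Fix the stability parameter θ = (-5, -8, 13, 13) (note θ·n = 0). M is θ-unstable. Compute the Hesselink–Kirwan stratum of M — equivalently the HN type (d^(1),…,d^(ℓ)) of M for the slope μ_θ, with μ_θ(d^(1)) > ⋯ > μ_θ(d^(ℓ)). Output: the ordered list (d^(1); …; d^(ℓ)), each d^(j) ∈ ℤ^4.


Barcode: M ≅ I[1,2]^2, I[1,4], I[4,4]. HN layers by μ_θ (2 steps, strictly decreasing):
  μ^(1)=13; μ^(2)=-13/2

((0, 0, 1, 2); (3, 3, 0, 0))


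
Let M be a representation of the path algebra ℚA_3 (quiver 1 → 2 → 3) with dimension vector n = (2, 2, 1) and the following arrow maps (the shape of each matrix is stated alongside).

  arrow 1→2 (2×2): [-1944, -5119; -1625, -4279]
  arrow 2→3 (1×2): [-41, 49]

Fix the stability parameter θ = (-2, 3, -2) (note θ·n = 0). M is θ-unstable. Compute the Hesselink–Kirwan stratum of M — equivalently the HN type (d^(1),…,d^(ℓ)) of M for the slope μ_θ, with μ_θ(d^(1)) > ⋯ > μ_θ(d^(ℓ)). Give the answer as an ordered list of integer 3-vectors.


Barcode: M ≅ I[1,2], I[1,3]. HN layers by μ_θ (3 steps, strictly decreasing):
  μ^(1)=3; μ^(2)=1/2; μ^(3)=-2

((0, 1, 0); (0, 1, 1); (2, 0, 0))


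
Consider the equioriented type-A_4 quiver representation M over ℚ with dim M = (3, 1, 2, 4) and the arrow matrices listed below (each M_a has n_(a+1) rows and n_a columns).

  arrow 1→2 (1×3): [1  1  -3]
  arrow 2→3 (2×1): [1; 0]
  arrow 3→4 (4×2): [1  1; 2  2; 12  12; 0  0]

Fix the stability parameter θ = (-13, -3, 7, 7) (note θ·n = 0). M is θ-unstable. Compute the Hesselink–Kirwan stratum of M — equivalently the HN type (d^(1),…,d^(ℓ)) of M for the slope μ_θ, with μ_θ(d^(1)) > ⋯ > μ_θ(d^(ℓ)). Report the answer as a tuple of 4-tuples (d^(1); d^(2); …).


Interval decomposition of M: I[1,1]^2, I[1,4], I[3,3], I[4,4]^3.
HN type (ℓ=3): μ^(1)=7; μ^(2)=-3; μ^(3)=-13

((0, 0, 2, 4); (0, 1, 0, 0); (3, 0, 0, 0))


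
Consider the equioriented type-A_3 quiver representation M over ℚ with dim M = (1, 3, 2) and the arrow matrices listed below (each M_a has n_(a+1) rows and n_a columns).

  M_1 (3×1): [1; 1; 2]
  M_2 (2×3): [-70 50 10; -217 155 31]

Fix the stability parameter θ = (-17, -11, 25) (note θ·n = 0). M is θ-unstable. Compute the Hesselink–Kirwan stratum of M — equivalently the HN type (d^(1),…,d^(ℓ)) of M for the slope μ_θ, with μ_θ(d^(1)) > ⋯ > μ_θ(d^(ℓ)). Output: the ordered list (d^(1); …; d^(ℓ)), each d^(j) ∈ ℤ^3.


Via rank(M_{q-1}∘⋯∘M_p): M ≅ I[1,2], I[2,2], I[2,3], I[3,3].
μ_θ-semistable layers: μ^(1)=25; μ^(2)=-11; μ^(3)=-17

((0, 0, 2); (0, 3, 0); (1, 0, 0))


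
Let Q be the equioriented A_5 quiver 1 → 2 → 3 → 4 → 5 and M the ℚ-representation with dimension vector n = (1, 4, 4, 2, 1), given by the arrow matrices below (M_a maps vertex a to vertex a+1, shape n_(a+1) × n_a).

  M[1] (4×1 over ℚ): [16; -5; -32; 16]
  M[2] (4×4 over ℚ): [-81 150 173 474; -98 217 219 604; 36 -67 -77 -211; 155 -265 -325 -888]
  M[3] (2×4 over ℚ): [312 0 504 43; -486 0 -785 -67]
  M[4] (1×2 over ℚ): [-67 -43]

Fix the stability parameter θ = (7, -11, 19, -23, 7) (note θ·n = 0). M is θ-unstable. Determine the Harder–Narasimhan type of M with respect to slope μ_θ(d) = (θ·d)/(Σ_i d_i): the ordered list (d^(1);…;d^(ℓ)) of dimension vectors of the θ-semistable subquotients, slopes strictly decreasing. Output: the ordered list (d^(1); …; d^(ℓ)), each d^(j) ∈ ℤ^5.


Interval decomposition of M: I[1,5], I[2,3]^2, I[2,4].
HN type (ℓ=4): μ^(1)=19; μ^(2)=7; μ^(3)=-2; μ^(4)=-11

((0, 0, 2, 0, 0); (0, 0, 0, 0, 1); (1, 1, 2, 2, 0); (0, 3, 0, 0, 0))


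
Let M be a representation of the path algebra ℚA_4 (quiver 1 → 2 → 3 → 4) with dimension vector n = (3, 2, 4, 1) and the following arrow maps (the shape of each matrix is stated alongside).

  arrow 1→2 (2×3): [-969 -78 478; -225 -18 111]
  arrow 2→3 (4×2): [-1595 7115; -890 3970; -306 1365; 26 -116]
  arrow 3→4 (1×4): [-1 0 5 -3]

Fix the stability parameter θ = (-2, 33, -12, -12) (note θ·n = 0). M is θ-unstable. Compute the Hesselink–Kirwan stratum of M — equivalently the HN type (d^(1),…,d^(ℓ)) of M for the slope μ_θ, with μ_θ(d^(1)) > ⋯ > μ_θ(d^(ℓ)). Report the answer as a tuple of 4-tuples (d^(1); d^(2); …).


Via rank(M_{q-1}∘⋯∘M_p): M ≅ I[1,1], I[1,3], I[1,4], I[3,3]^2.
μ_θ-semistable layers: μ^(1)=21/2; μ^(2)=3; μ^(3)=-2; μ^(4)=-12

((0, 1, 1, 0); (0, 1, 1, 1); (3, 0, 0, 0); (0, 0, 2, 0))


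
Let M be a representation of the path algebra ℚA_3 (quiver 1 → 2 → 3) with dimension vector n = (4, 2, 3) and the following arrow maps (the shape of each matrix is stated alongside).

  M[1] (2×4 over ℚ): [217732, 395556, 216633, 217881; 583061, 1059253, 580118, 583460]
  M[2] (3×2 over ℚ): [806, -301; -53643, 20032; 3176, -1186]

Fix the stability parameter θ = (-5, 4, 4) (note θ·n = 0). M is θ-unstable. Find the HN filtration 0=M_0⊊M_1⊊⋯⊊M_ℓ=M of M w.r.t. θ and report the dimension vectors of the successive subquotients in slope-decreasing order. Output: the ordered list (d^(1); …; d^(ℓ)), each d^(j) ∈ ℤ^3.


Via rank(M_{q-1}∘⋯∘M_p): M ≅ I[1,1]^2, I[1,3]^2, I[3,3].
μ_θ-semistable layers: μ^(1)=4; μ^(2)=-5

((0, 2, 3); (4, 0, 0))


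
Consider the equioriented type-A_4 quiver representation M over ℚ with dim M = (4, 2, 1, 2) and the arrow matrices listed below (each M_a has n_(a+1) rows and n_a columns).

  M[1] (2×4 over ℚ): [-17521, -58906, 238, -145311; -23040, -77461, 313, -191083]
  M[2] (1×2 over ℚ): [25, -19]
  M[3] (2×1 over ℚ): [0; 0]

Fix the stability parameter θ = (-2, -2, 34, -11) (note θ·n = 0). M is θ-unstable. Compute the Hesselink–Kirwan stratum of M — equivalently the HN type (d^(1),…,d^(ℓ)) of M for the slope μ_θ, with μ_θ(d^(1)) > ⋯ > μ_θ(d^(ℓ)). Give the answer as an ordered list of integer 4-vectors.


Interval decomposition of M: I[1,1]^2, I[1,2], I[1,3], I[4,4]^2.
HN type (ℓ=3): μ^(1)=34; μ^(2)=-2; μ^(3)=-11

((0, 0, 1, 0); (4, 2, 0, 0); (0, 0, 0, 2))


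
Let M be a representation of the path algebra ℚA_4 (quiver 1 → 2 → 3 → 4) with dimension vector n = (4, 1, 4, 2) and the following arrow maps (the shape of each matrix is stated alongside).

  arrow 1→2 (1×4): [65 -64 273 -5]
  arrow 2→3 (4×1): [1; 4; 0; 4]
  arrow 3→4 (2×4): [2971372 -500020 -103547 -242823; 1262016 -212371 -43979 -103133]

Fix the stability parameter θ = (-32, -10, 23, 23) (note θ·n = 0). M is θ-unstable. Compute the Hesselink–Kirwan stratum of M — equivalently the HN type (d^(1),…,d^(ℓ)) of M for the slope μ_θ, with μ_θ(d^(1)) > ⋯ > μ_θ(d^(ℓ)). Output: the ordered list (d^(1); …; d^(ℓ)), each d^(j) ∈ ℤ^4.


Barcode: M ≅ I[1,1]^3, I[1,3], I[3,3], I[3,4]^2. HN layers by μ_θ (3 steps, strictly decreasing):
  μ^(1)=23; μ^(2)=-10; μ^(3)=-32

((0, 0, 4, 2); (0, 1, 0, 0); (4, 0, 0, 0))


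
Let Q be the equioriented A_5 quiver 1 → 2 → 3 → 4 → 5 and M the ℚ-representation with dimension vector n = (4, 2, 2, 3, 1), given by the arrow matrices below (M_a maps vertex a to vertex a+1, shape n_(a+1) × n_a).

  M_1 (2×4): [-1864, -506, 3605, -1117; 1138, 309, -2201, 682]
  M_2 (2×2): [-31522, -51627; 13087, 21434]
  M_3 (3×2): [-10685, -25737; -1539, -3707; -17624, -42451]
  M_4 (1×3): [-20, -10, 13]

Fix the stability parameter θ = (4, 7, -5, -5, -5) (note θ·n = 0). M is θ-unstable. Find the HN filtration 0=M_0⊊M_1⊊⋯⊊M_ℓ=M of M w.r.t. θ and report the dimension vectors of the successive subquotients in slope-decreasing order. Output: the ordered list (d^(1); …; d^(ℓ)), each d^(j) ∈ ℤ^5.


Interval decomposition of M: I[1,1]^2, I[1,4], I[1,5], I[4,4].
HN type (ℓ=4): μ^(1)=4; μ^(2)=1/4; μ^(3)=-4/5; μ^(4)=-5

((2, 0, 0, 0, 0); (1, 1, 1, 1, 0); (1, 1, 1, 1, 1); (0, 0, 0, 1, 0))


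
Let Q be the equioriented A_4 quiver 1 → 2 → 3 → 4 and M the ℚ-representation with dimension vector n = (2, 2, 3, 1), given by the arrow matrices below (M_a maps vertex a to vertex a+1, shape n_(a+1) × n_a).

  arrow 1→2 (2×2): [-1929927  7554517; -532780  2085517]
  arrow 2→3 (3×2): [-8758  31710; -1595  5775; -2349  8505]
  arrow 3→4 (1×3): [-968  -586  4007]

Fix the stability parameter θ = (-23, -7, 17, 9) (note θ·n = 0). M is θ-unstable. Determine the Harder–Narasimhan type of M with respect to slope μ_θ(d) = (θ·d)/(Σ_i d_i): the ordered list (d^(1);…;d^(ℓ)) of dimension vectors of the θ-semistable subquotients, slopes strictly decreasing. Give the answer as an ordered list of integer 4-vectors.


Barcode: M ≅ I[1,2], I[1,4], I[3,3]^2. HN layers by μ_θ (4 steps, strictly decreasing):
  μ^(1)=17; μ^(2)=13; μ^(3)=-7; μ^(4)=-23

((0, 0, 2, 0); (0, 0, 1, 1); (0, 2, 0, 0); (2, 0, 0, 0))


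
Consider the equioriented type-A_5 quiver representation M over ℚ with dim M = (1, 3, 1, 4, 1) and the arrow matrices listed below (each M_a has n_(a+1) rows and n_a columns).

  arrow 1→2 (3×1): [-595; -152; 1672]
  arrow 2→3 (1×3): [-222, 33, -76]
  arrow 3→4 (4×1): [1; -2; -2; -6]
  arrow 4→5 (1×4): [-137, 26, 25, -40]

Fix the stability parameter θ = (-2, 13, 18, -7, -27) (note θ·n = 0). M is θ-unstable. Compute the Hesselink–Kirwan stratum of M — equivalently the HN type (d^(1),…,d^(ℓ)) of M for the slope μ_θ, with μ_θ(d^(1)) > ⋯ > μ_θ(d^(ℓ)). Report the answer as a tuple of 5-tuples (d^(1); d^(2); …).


Interval decomposition of M: I[1,5], I[2,2]^2, I[4,4]^3.
HN type (ℓ=4): μ^(1)=13; μ^(2)=-3/4; μ^(3)=-2; μ^(4)=-7

((0, 2, 0, 0, 0); (0, 1, 1, 1, 1); (1, 0, 0, 0, 0); (0, 0, 0, 3, 0))


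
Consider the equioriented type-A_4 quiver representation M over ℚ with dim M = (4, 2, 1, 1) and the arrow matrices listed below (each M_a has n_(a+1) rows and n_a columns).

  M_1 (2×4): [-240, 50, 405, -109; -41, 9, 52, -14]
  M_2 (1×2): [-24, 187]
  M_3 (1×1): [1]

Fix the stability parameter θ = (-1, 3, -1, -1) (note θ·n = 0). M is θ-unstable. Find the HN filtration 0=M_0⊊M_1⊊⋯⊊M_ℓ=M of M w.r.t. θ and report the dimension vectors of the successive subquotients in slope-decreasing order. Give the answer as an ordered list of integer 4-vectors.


Interval decomposition of M: I[1,1]^2, I[1,2], I[1,4].
HN type (ℓ=3): μ^(1)=3; μ^(2)=1/3; μ^(3)=-1

((0, 1, 0, 0); (0, 1, 1, 1); (4, 0, 0, 0))


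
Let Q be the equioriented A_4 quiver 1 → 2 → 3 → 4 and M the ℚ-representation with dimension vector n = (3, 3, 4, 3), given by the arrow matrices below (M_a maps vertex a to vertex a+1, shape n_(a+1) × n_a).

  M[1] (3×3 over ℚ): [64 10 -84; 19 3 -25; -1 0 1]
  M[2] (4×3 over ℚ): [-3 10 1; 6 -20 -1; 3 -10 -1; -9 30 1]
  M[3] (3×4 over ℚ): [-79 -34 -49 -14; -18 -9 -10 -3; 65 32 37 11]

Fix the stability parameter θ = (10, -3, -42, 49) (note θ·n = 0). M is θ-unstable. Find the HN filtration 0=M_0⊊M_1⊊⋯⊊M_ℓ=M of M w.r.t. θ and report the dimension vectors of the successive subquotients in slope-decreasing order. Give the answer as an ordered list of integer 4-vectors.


Barcode: M ≅ I[1,1], I[1,2], I[1,4], I[2,4], I[3,3], I[3,4]. HN layers by μ_θ (6 steps, strictly decreasing):
  μ^(1)=49; μ^(2)=10; μ^(3)=7/2; μ^(4)=-35/3; μ^(5)=-45/2; μ^(6)=-42

((0, 0, 0, 3); (1, 0, 0, 0); (1, 1, 0, 0); (1, 1, 1, 0); (0, 1, 1, 0); (0, 0, 2, 0))


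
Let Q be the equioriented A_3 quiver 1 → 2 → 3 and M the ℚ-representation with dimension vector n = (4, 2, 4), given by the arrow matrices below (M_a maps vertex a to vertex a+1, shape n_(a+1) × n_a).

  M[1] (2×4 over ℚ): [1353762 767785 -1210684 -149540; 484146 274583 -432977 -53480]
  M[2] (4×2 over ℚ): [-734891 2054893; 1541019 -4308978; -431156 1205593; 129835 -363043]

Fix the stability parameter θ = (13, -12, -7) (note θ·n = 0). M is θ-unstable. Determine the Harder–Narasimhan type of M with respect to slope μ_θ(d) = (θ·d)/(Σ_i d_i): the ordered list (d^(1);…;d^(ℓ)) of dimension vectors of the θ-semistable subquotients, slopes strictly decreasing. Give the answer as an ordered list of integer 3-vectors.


Interval decomposition of M: I[1,1]^2, I[1,3]^2, I[3,3]^2.
HN type (ℓ=3): μ^(1)=13; μ^(2)=-2; μ^(3)=-7

((2, 0, 0); (2, 2, 2); (0, 0, 2))


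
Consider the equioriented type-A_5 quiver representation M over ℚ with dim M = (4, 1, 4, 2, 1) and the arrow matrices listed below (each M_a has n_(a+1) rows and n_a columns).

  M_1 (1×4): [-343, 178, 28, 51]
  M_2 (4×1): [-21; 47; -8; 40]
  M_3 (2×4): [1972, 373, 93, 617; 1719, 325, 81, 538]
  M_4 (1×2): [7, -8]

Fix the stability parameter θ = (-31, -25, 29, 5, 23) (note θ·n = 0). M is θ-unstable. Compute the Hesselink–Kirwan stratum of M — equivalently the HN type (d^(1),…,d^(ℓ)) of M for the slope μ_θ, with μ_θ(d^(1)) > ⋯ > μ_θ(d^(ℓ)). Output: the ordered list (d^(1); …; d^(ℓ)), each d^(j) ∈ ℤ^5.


Via rank(M_{q-1}∘⋯∘M_p): M ≅ I[1,1]^3, I[1,5], I[3,3]^2, I[3,4].
μ_θ-semistable layers: μ^(1)=29; μ^(2)=23; μ^(3)=17; μ^(4)=-25; μ^(5)=-31

((0, 0, 2, 0, 0); (0, 0, 0, 0, 1); (0, 0, 2, 2, 0); (0, 1, 0, 0, 0); (4, 0, 0, 0, 0))


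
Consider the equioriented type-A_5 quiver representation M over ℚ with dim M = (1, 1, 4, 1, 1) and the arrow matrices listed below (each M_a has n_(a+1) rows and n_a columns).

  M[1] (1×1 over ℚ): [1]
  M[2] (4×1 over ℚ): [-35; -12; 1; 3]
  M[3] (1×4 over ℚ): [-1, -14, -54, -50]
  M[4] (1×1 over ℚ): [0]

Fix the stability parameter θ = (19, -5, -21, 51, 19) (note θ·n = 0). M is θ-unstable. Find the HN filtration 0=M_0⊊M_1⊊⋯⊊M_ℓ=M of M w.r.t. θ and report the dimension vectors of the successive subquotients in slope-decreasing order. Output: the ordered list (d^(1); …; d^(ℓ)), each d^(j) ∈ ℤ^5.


Interval decomposition of M: I[1,4], I[3,3]^3, I[5,5].
HN type (ℓ=4): μ^(1)=51; μ^(2)=19; μ^(3)=-7/3; μ^(4)=-21

((0, 0, 0, 1, 0); (0, 0, 0, 0, 1); (1, 1, 1, 0, 0); (0, 0, 3, 0, 0))


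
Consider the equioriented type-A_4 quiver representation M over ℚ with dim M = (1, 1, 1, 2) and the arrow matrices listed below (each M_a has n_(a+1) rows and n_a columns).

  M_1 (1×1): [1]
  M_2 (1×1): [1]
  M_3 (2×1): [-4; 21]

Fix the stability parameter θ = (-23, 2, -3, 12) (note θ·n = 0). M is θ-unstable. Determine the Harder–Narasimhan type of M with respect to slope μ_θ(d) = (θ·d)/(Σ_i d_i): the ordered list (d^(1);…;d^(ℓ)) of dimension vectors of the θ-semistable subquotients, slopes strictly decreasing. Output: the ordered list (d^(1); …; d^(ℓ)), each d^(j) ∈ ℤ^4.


Via rank(M_{q-1}∘⋯∘M_p): M ≅ I[1,4], I[4,4].
μ_θ-semistable layers: μ^(1)=12; μ^(2)=-1/2; μ^(3)=-23

((0, 0, 0, 2); (0, 1, 1, 0); (1, 0, 0, 0))


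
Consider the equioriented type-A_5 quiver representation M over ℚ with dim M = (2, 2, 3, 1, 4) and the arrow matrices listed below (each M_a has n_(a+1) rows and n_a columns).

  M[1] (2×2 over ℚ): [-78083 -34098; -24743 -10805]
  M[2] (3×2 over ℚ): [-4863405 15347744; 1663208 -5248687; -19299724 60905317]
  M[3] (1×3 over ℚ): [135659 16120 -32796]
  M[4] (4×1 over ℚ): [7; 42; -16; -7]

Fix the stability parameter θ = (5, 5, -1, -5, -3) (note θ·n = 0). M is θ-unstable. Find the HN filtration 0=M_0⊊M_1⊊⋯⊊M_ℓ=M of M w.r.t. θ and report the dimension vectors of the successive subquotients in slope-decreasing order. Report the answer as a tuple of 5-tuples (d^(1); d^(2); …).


Via rank(M_{q-1}∘⋯∘M_p): M ≅ I[1,3], I[1,5], I[3,3], I[5,5]^3.
μ_θ-semistable layers: μ^(1)=3; μ^(2)=1/5; μ^(3)=-1; μ^(4)=-3

((1, 1, 1, 0, 0); (1, 1, 1, 1, 1); (0, 0, 1, 0, 0); (0, 0, 0, 0, 3))


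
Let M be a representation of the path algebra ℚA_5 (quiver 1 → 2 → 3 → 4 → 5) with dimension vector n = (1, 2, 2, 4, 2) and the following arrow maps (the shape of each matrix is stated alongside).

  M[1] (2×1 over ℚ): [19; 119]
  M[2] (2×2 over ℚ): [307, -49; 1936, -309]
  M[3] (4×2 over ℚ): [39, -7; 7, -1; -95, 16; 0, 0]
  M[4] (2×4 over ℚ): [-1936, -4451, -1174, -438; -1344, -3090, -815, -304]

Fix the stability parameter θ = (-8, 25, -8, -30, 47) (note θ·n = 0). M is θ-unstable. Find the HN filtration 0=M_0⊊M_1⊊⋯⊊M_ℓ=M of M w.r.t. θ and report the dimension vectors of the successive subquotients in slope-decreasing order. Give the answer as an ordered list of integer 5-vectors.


Barcode: M ≅ I[1,5], I[2,5], I[4,4]^2. HN layers by μ_θ (4 steps, strictly decreasing):
  μ^(1)=47; μ^(2)=-13/3; μ^(3)=-8; μ^(4)=-30

((0, 0, 0, 0, 2); (0, 2, 2, 2, 0); (1, 0, 0, 0, 0); (0, 0, 0, 2, 0))


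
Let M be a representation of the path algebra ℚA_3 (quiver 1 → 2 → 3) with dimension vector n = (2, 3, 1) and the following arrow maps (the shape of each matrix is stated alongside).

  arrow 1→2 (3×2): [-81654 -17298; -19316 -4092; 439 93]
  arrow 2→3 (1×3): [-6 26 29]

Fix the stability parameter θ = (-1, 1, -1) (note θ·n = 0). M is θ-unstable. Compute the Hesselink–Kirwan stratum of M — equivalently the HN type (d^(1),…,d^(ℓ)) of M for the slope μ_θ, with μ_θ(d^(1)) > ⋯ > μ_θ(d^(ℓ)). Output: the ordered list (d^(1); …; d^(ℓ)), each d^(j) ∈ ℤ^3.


Via rank(M_{q-1}∘⋯∘M_p): M ≅ I[1,1], I[1,3], I[2,2]^2.
μ_θ-semistable layers: μ^(1)=1; μ^(2)=0; μ^(3)=-1

((0, 2, 0); (0, 1, 1); (2, 0, 0))


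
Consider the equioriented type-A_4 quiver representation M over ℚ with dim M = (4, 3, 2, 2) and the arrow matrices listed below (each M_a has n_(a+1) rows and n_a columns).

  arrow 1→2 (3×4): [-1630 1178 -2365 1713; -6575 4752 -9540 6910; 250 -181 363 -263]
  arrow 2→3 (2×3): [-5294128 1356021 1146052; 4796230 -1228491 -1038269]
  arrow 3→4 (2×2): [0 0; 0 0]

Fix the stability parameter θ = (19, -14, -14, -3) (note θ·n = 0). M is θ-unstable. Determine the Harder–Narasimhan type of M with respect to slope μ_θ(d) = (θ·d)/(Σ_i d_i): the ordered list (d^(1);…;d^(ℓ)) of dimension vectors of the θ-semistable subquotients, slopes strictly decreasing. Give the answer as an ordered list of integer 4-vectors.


Via rank(M_{q-1}∘⋯∘M_p): M ≅ I[1,1], I[1,2], I[1,3]^2, I[4,4]^2.
μ_θ-semistable layers: μ^(1)=19; μ^(2)=5/2; μ^(3)=-3

((1, 0, 0, 0); (1, 1, 0, 0); (2, 2, 2, 2))


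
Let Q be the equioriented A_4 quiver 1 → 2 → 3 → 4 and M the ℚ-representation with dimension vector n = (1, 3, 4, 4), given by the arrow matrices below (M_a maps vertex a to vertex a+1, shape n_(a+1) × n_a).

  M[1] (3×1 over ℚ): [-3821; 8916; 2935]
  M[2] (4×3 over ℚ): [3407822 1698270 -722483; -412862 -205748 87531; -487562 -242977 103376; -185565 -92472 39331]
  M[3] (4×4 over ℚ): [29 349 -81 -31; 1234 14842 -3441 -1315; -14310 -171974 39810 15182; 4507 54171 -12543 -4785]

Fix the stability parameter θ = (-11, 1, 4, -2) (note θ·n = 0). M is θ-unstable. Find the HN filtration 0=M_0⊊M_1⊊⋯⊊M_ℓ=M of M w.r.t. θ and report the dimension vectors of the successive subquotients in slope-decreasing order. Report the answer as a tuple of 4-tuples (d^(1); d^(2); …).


Interval decomposition of M: I[1,3], I[2,4]^2, I[3,3], I[4,4]^2.
HN type (ℓ=4): μ^(1)=4; μ^(2)=1; μ^(3)=-2; μ^(4)=-11

((0, 0, 2, 0); (0, 3, 2, 2); (0, 0, 0, 2); (1, 0, 0, 0))
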